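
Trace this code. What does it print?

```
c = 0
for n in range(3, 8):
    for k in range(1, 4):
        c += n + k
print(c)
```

105

n=3,k=1: c = 0+4 = 4
n=3,k=2: c = 4+5 = 9
n=3,k=3: c = 9+6 = 15
n=4,k=1: c = 15+5 = 20
n=4,k=2: c = 20+6 = 26
n=4,k=3: c = 26+7 = 33
n=5,k=1: c = 33+6 = 39
n=5,k=2: c = 39+7 = 46
n=5,k=3: c = 46+8 = 54
n=6,k=1: c = 54+7 = 61
n=6,k=2: c = 61+8 = 69
n=6,k=3: c = 69+9 = 78
n=7,k=1: c = 78+8 = 86
n=7,k=2: c = 86+9 = 95
n=7,k=3: c = 95+10 = 105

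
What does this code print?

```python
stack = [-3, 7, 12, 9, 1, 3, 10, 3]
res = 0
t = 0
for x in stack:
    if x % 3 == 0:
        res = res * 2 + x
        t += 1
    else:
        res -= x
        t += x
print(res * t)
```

-989

x=-3: %3==0, res = 0*2+(-3) = -3; t=1
x=7: not %3==0, res = (-3)-7 = -10; t=8
x=12: %3==0, res = (-10)*2+12 = -8; t=9
x=9: %3==0, res = (-8)*2+9 = -7; t=10
x=1: not %3==0, res = (-7)-1 = -8; t=11
x=3: %3==0, res = (-8)*2+3 = -13; t=12
x=10: not %3==0, res = (-13)-10 = -23; t=22
x=3: %3==0, res = (-23)*2+3 = -43; t=23
res*t = (-43)*23 = -989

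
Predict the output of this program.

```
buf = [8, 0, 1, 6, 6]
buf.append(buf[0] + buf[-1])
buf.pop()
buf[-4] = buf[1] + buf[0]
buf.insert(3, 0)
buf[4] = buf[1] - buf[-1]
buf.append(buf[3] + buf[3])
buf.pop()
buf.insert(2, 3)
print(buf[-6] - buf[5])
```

append buf[0]+buf[-1] = 8+6 = 14 → [8, 0, 1, 6, 6, 14]
pop() removes 14 → [8, 0, 1, 6, 6]
buf[-4] = buf[1]+buf[0] = 0+8 = 8 → [8, 8, 1, 6, 6]
insert 0 at 3 → [8, 8, 1, 0, 6, 6]
buf[4] = buf[1]-buf[-1] = 8-6 = 2 → [8, 8, 1, 0, 2, 6]
append buf[3]+buf[3] = 0+0 = 0 → [8, 8, 1, 0, 2, 6, 0]
pop() removes 0 → [8, 8, 1, 0, 2, 6]
insert 3 at 2 → [8, 8, 3, 1, 0, 2, 6]
buf[-6]-buf[5] = 8-2 = 6

6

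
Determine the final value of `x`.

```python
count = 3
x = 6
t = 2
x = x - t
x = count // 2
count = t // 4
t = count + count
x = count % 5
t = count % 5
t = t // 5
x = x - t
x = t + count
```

x = 6-2 = 4
x = 3//2 = 1
count = 2//4 = 0
t = 0+0 = 0
x = 0%5 = 0
t = 0%5 = 0
t = 0//5 = 0
x = 0-0 = 0
x = 0+0 = 0

0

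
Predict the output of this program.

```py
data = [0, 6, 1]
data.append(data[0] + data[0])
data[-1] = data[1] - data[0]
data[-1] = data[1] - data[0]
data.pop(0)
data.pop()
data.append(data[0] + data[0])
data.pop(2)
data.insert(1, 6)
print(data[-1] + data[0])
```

7

append data[0]+data[0] = 0+0 = 0 → [0, 6, 1, 0]
data[-1] = data[1]-data[0] = 6-0 = 6 → [0, 6, 1, 6]
data[-1] = data[1]-data[0] = 6-0 = 6 → [0, 6, 1, 6]
pop(0) removes 0 → [6, 1, 6]
pop() removes 6 → [6, 1]
append data[0]+data[0] = 6+6 = 12 → [6, 1, 12]
pop(2) removes 12 → [6, 1]
insert 6 at 1 → [6, 6, 1]
data[-1]+data[0] = 1+6 = 7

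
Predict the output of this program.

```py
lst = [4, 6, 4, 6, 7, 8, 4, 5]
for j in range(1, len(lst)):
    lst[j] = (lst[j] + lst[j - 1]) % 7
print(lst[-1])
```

2

j=1: lst[1] = (6+4)%7 = 3 → [4, 3, 4, 6, 7, 8, 4, 5]
j=2: lst[2] = (4+3)%7 = 0 → [4, 3, 0, 6, 7, 8, 4, 5]
j=3: lst[3] = (6+0)%7 = 6 → [4, 3, 0, 6, 7, 8, 4, 5]
j=4: lst[4] = (7+6)%7 = 6 → [4, 3, 0, 6, 6, 8, 4, 5]
j=5: lst[5] = (8+6)%7 = 0 → [4, 3, 0, 6, 6, 0, 4, 5]
j=6: lst[6] = (4+0)%7 = 4 → [4, 3, 0, 6, 6, 0, 4, 5]
j=7: lst[7] = (5+4)%7 = 2 → [4, 3, 0, 6, 6, 0, 4, 2]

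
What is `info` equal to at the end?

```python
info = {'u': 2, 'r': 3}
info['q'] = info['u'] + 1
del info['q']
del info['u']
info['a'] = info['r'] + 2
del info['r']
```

{'a': 5}

info['q'] = info['u']+1 = 3 → {'u': 2, 'r': 3, 'q': 3}
del 'q' → {'u': 2, 'r': 3}
del 'u' → {'r': 3}
info['a'] = info['r']+2 = 5 → {'r': 3, 'a': 5}
del 'r' → {'a': 5}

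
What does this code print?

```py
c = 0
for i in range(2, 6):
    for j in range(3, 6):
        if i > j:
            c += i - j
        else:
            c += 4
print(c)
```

i=2,j=3: not 2>3, c = 0+4 = 4
i=2,j=4: not 2>4, c = 4+4 = 8
i=2,j=5: not 2>5, c = 8+4 = 12
i=3,j=3: not 3>3, c = 12+4 = 16
i=3,j=4: not 3>4, c = 16+4 = 20
i=3,j=5: not 3>5, c = 20+4 = 24
i=4,j=3: 4>3, c = 24+1 = 25
i=4,j=4: not 4>4, c = 25+4 = 29
i=4,j=5: not 4>5, c = 29+4 = 33
i=5,j=3: 5>3, c = 33+2 = 35
i=5,j=4: 5>4, c = 35+1 = 36
i=5,j=5: not 5>5, c = 36+4 = 40

40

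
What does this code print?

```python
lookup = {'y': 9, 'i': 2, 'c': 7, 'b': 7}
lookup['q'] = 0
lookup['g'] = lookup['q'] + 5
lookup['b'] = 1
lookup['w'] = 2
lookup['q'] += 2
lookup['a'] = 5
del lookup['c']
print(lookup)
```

lookup['q'] = 0 → {'y': 9, 'i': 2, 'c': 7, 'b': 7, 'q': 0}
lookup['g'] = lookup['q']+5 = 5 → {'y': 9, 'i': 2, 'c': 7, 'b': 7, 'q': 0, 'g': 5}
lookup['b'] = 1 → {'y': 9, 'i': 2, 'c': 7, 'b': 1, 'q': 0, 'g': 5}
lookup['w'] = 2 → {'y': 9, 'i': 2, 'c': 7, 'b': 1, 'q': 0, 'g': 5, 'w': 2}
lookup['q'] = 0+2 = 2 → {'y': 9, 'i': 2, 'c': 7, 'b': 1, 'q': 2, 'g': 5, 'w': 2}
lookup['a'] = 5 → {'y': 9, 'i': 2, 'c': 7, 'b': 1, 'q': 2, 'g': 5, 'w': 2, 'a': 5}
del 'c' → {'y': 9, 'i': 2, 'b': 1, 'q': 2, 'g': 5, 'w': 2, 'a': 5}

{'y': 9, 'i': 2, 'b': 1, 'q': 2, 'g': 5, 'w': 2, 'a': 5}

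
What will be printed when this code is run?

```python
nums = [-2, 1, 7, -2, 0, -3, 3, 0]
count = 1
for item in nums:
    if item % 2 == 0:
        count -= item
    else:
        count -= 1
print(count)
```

1

item=-2: even, count = 1-(-2) = 3
item=1: not even, count = 3-1 = 2
item=7: not even, count = 2-1 = 1
item=-2: even, count = 1-(-2) = 3
item=0: even, count = 3-0 = 3
item=-3: not even, count = 3-1 = 2
item=3: not even, count = 2-1 = 1
item=0: even, count = 1-0 = 1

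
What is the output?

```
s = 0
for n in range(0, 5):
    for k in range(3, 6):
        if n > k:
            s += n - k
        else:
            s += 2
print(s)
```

n=0,k=3: not 0>3, s = 0+2 = 2
n=0,k=4: not 0>4, s = 2+2 = 4
n=0,k=5: not 0>5, s = 4+2 = 6
n=1,k=3: not 1>3, s = 6+2 = 8
n=1,k=4: not 1>4, s = 8+2 = 10
n=1,k=5: not 1>5, s = 10+2 = 12
n=2,k=3: not 2>3, s = 12+2 = 14
n=2,k=4: not 2>4, s = 14+2 = 16
n=2,k=5: not 2>5, s = 16+2 = 18
n=3,k=3: not 3>3, s = 18+2 = 20
n=3,k=4: not 3>4, s = 20+2 = 22
n=3,k=5: not 3>5, s = 22+2 = 24
n=4,k=3: 4>3, s = 24+1 = 25
n=4,k=4: not 4>4, s = 25+2 = 27
n=4,k=5: not 4>5, s = 27+2 = 29

29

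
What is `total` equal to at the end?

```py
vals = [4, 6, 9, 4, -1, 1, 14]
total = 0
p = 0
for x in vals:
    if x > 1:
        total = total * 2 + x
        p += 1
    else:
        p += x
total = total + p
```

x=4: >1, total = 0*2+4 = 4; p=1
x=6: >1, total = 4*2+6 = 14; p=2
x=9: >1, total = 14*2+9 = 37; p=3
x=4: >1, total = 37*2+4 = 78; p=4
x=-1: not >1; p=3
x=1: not >1; p=4
x=14: >1, total = 78*2+14 = 170; p=5
total+p = 170+5 = 175

175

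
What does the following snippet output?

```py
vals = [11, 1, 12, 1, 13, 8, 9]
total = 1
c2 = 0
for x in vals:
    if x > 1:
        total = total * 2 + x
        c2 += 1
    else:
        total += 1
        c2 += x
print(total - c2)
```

x=11: >1, total = 1*2+11 = 13; c2=1
x=1: not >1, total = 13+1 = 14; c2=2
x=12: >1, total = 14*2+12 = 40; c2=3
x=1: not >1, total = 40+1 = 41; c2=4
x=13: >1, total = 41*2+13 = 95; c2=5
x=8: >1, total = 95*2+8 = 198; c2=6
x=9: >1, total = 198*2+9 = 405; c2=7
total-c2 = 405-7 = 398

398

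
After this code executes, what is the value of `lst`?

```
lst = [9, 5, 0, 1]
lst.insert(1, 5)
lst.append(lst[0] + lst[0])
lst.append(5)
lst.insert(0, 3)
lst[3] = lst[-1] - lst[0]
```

insert 5 at 1 → [9, 5, 5, 0, 1]
append lst[0]+lst[0] = 9+9 = 18 → [9, 5, 5, 0, 1, 18]
append 5 → [9, 5, 5, 0, 1, 18, 5]
insert 3 at 0 → [3, 9, 5, 5, 0, 1, 18, 5]
lst[3] = lst[-1]-lst[0] = 5-3 = 2 → [3, 9, 5, 2, 0, 1, 18, 5]

[3, 9, 5, 2, 0, 1, 18, 5]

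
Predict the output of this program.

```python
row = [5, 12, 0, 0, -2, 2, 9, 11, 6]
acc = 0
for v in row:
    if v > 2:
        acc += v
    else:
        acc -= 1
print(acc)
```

39

v=5: >2, acc = 0+5 = 5
v=12: >2, acc = 5+12 = 17
v=0: not >2, acc = 17-1 = 16
v=0: not >2, acc = 16-1 = 15
v=-2: not >2, acc = 15-1 = 14
v=2: not >2, acc = 14-1 = 13
v=9: >2, acc = 13+9 = 22
v=11: >2, acc = 22+11 = 33
v=6: >2, acc = 33+6 = 39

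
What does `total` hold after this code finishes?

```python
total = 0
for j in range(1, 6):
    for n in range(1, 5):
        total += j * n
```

150

j=1,n=1: total = 0+1 = 1
j=1,n=2: total = 1+2 = 3
j=1,n=3: total = 3+3 = 6
j=1,n=4: total = 6+4 = 10
j=2,n=1: total = 10+2 = 12
j=2,n=2: total = 12+4 = 16
j=2,n=3: total = 16+6 = 22
j=2,n=4: total = 22+8 = 30
j=3,n=1: total = 30+3 = 33
j=3,n=2: total = 33+6 = 39
j=3,n=3: total = 39+9 = 48
j=3,n=4: total = 48+12 = 60
j=4,n=1: total = 60+4 = 64
j=4,n=2: total = 64+8 = 72
j=4,n=3: total = 72+12 = 84
j=4,n=4: total = 84+16 = 100
j=5,n=1: total = 100+5 = 105
j=5,n=2: total = 105+10 = 115
j=5,n=3: total = 115+15 = 130
j=5,n=4: total = 130+20 = 150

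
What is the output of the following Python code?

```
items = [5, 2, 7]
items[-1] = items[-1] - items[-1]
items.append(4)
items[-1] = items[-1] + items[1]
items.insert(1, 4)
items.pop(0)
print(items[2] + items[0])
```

items[-1] = items[-1]-items[-1] = 7-7 = 0 → [5, 2, 0]
append 4 → [5, 2, 0, 4]
items[-1] = items[-1]+items[1] = 4+2 = 6 → [5, 2, 0, 6]
insert 4 at 1 → [5, 4, 2, 0, 6]
pop(0) removes 5 → [4, 2, 0, 6]
items[2]+items[0] = 0+4 = 4

4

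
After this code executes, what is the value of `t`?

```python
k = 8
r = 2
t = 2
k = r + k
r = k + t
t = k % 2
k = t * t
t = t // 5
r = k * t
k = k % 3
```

0

k = 2+8 = 10
r = 10+2 = 12
t = 10%2 = 0
k = 0*0 = 0
t = 0//5 = 0
r = 0*0 = 0
k = 0%3 = 0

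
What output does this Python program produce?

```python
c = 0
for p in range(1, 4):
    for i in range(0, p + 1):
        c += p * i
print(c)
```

p=1,i=0: c = 0+0 = 0
p=1,i=1: c = 0+1 = 1
p=2,i=0: c = 1+0 = 1
p=2,i=1: c = 1+2 = 3
p=2,i=2: c = 3+4 = 7
p=3,i=0: c = 7+0 = 7
p=3,i=1: c = 7+3 = 10
p=3,i=2: c = 10+6 = 16
p=3,i=3: c = 16+9 = 25

25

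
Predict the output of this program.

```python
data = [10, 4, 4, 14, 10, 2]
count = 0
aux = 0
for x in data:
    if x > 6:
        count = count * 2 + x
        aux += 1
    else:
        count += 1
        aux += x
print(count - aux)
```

74

x=10: >6, count = 0*2+10 = 10; aux=1
x=4: not >6, count = 10+1 = 11; aux=5
x=4: not >6, count = 11+1 = 12; aux=9
x=14: >6, count = 12*2+14 = 38; aux=10
x=10: >6, count = 38*2+10 = 86; aux=11
x=2: not >6, count = 86+1 = 87; aux=13
count-aux = 87-13 = 74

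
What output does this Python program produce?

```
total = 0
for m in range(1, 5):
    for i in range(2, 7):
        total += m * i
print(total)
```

m=1,i=2: total = 0+2 = 2
m=1,i=3: total = 2+3 = 5
m=1,i=4: total = 5+4 = 9
m=1,i=5: total = 9+5 = 14
m=1,i=6: total = 14+6 = 20
m=2,i=2: total = 20+4 = 24
m=2,i=3: total = 24+6 = 30
m=2,i=4: total = 30+8 = 38
m=2,i=5: total = 38+10 = 48
m=2,i=6: total = 48+12 = 60
m=3,i=2: total = 60+6 = 66
m=3,i=3: total = 66+9 = 75
m=3,i=4: total = 75+12 = 87
m=3,i=5: total = 87+15 = 102
m=3,i=6: total = 102+18 = 120
m=4,i=2: total = 120+8 = 128
m=4,i=3: total = 128+12 = 140
m=4,i=4: total = 140+16 = 156
m=4,i=5: total = 156+20 = 176
m=4,i=6: total = 176+24 = 200

200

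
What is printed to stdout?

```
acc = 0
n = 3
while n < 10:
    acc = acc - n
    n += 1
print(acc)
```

n=3: acc = 0-3 = -3
n=4: acc = (-3)-4 = -7
n=5: acc = (-7)-5 = -12
n=6: acc = (-12)-6 = -18
n=7: acc = (-18)-7 = -25
n=8: acc = (-25)-8 = -33
n=9: acc = (-33)-9 = -42

-42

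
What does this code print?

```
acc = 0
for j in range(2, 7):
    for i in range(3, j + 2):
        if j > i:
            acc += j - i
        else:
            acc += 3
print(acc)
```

37

j=2,i=3: not 2>3, acc = 0+3 = 3
j=3,i=3: not 3>3, acc = 3+3 = 6
j=3,i=4: not 3>4, acc = 6+3 = 9
j=4,i=3: 4>3, acc = 9+1 = 10
j=4,i=4: not 4>4, acc = 10+3 = 13
j=4,i=5: not 4>5, acc = 13+3 = 16
j=5,i=3: 5>3, acc = 16+2 = 18
j=5,i=4: 5>4, acc = 18+1 = 19
j=5,i=5: not 5>5, acc = 19+3 = 22
j=5,i=6: not 5>6, acc = 22+3 = 25
j=6,i=3: 6>3, acc = 25+3 = 28
j=6,i=4: 6>4, acc = 28+2 = 30
j=6,i=5: 6>5, acc = 30+1 = 31
j=6,i=6: not 6>6, acc = 31+3 = 34
j=6,i=7: not 6>7, acc = 34+3 = 37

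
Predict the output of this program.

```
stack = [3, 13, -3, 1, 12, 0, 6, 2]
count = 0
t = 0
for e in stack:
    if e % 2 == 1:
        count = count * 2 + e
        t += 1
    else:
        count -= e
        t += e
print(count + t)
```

e=3: odd, count = 0*2+3 = 3; t=1
e=13: odd, count = 3*2+13 = 19; t=2
e=-3: odd, count = 19*2+(-3) = 35; t=3
e=1: odd, count = 35*2+1 = 71; t=4
e=12: not odd, count = 71-12 = 59; t=16
e=0: not odd, count = 59-0 = 59; t=16
e=6: not odd, count = 59-6 = 53; t=22
e=2: not odd, count = 53-2 = 51; t=24
count+t = 51+24 = 75

75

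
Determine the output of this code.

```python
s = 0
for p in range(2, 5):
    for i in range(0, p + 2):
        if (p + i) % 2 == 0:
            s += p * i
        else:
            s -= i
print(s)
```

21

p=2,i=0: even sum, s = 0+0 = 0
p=2,i=1: odd sum, s = 0-1 = -1
p=2,i=2: even sum, s = (-1)+4 = 3
p=2,i=3: odd sum, s = 3-3 = 0
p=3,i=0: odd sum, s = 0-0 = 0
p=3,i=1: even sum, s = 0+3 = 3
p=3,i=2: odd sum, s = 3-2 = 1
p=3,i=3: even sum, s = 1+9 = 10
p=3,i=4: odd sum, s = 10-4 = 6
p=4,i=0: even sum, s = 6+0 = 6
p=4,i=1: odd sum, s = 6-1 = 5
p=4,i=2: even sum, s = 5+8 = 13
p=4,i=3: odd sum, s = 13-3 = 10
p=4,i=4: even sum, s = 10+16 = 26
p=4,i=5: odd sum, s = 26-5 = 21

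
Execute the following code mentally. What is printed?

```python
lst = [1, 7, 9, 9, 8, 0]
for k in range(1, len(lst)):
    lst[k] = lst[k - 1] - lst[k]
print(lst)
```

k=1: lst[1] = 1-7 = -6 → [1, -6, 9, 9, 8, 0]
k=2: lst[2] = (-6)-9 = -15 → [1, -6, -15, 9, 8, 0]
k=3: lst[3] = (-15)-9 = -24 → [1, -6, -15, -24, 8, 0]
k=4: lst[4] = (-24)-8 = -32 → [1, -6, -15, -24, -32, 0]
k=5: lst[5] = (-32)-0 = -32 → [1, -6, -15, -24, -32, -32]

[1, -6, -15, -24, -32, -32]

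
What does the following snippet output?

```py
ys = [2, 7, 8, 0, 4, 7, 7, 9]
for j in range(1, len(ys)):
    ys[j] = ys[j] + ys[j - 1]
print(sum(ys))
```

173

j=1: ys[1] = 7+2 = 9 → [2, 9, 8, 0, 4, 7, 7, 9]
j=2: ys[2] = 8+9 = 17 → [2, 9, 17, 0, 4, 7, 7, 9]
j=3: ys[3] = 0+17 = 17 → [2, 9, 17, 17, 4, 7, 7, 9]
j=4: ys[4] = 4+17 = 21 → [2, 9, 17, 17, 21, 7, 7, 9]
j=5: ys[5] = 7+21 = 28 → [2, 9, 17, 17, 21, 28, 7, 9]
j=6: ys[6] = 7+28 = 35 → [2, 9, 17, 17, 21, 28, 35, 9]
j=7: ys[7] = 9+35 = 44 → [2, 9, 17, 17, 21, 28, 35, 44]
sum = 173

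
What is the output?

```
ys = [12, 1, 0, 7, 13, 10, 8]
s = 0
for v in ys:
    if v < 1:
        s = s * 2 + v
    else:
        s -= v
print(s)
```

-64

v=12: not <1, s = 0-12 = -12
v=1: not <1, s = (-12)-1 = -13
v=0: <1, s = (-13)*2+0 = -26
v=7: not <1, s = (-26)-7 = -33
v=13: not <1, s = (-33)-13 = -46
v=10: not <1, s = (-46)-10 = -56
v=8: not <1, s = (-56)-8 = -64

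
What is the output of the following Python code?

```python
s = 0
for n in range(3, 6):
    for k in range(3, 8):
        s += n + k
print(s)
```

135

n=3,k=3: s = 0+6 = 6
n=3,k=4: s = 6+7 = 13
n=3,k=5: s = 13+8 = 21
n=3,k=6: s = 21+9 = 30
n=3,k=7: s = 30+10 = 40
n=4,k=3: s = 40+7 = 47
n=4,k=4: s = 47+8 = 55
n=4,k=5: s = 55+9 = 64
n=4,k=6: s = 64+10 = 74
n=4,k=7: s = 74+11 = 85
n=5,k=3: s = 85+8 = 93
n=5,k=4: s = 93+9 = 102
n=5,k=5: s = 102+10 = 112
n=5,k=6: s = 112+11 = 123
n=5,k=7: s = 123+12 = 135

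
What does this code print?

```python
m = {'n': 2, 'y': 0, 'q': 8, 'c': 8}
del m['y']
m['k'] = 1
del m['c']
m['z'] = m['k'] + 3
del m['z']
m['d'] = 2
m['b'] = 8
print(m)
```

del 'y' → {'n': 2, 'q': 8, 'c': 8}
m['k'] = 1 → {'n': 2, 'q': 8, 'c': 8, 'k': 1}
del 'c' → {'n': 2, 'q': 8, 'k': 1}
m['z'] = m['k']+3 = 4 → {'n': 2, 'q': 8, 'k': 1, 'z': 4}
del 'z' → {'n': 2, 'q': 8, 'k': 1}
m['d'] = 2 → {'n': 2, 'q': 8, 'k': 1, 'd': 2}
m['b'] = 8 → {'n': 2, 'q': 8, 'k': 1, 'd': 2, 'b': 8}

{'n': 2, 'q': 8, 'k': 1, 'd': 2, 'b': 8}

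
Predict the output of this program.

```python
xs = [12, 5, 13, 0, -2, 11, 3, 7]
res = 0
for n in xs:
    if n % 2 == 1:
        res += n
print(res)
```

n=12: not odd
n=5: odd, res = 0+5 = 5
n=13: odd, res = 5+13 = 18
n=0: not odd
n=-2: not odd
n=11: odd, res = 18+11 = 29
n=3: odd, res = 29+3 = 32
n=7: odd, res = 32+7 = 39

39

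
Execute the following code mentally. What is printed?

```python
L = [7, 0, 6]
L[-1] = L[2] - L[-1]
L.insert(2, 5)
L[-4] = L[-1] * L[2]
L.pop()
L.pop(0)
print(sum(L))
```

L[-1] = L[2]-L[-1] = 6-6 = 0 → [7, 0, 0]
insert 5 at 2 → [7, 0, 5, 0]
L[-4] = L[-1]*L[2] = 0*5 = 0 → [0, 0, 5, 0]
pop() removes 0 → [0, 0, 5]
pop(0) removes 0 → [0, 5]
sum = 5

5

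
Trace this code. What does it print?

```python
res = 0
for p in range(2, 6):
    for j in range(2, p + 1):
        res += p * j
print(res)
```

125

p=2,j=2: res = 0+4 = 4
p=3,j=2: res = 4+6 = 10
p=3,j=3: res = 10+9 = 19
p=4,j=2: res = 19+8 = 27
p=4,j=3: res = 27+12 = 39
p=4,j=4: res = 39+16 = 55
p=5,j=2: res = 55+10 = 65
p=5,j=3: res = 65+15 = 80
p=5,j=4: res = 80+20 = 100
p=5,j=5: res = 100+25 = 125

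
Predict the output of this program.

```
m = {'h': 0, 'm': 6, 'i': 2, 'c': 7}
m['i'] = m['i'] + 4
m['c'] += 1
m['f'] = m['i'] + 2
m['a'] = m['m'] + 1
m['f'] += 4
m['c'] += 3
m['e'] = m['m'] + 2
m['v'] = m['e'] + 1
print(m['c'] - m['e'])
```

m['i'] = m['i']+4 = 6 → {'h': 0, 'm': 6, 'i': 6, 'c': 7}
m['c'] = 7+1 = 8 → {'h': 0, 'm': 6, 'i': 6, 'c': 8}
m['f'] = m['i']+2 = 8 → {'h': 0, 'm': 6, 'i': 6, 'c': 8, 'f': 8}
m['a'] = m['m']+1 = 7 → {'h': 0, 'm': 6, 'i': 6, 'c': 8, 'f': 8, 'a': 7}
m['f'] = 8+4 = 12 → {'h': 0, 'm': 6, 'i': 6, 'c': 8, 'f': 12, 'a': 7}
m['c'] = 8+3 = 11 → {'h': 0, 'm': 6, 'i': 6, 'c': 11, 'f': 12, 'a': 7}
m['e'] = m['m']+2 = 8 → {'h': 0, 'm': 6, 'i': 6, 'c': 11, 'f': 12, 'a': 7, 'e': 8}
m['v'] = m['e']+1 = 9 → {'h': 0, 'm': 6, 'i': 6, 'c': 11, 'f': 12, 'a': 7, 'e': 8, 'v': 9}
m['c']-m['e'] = 11-8 = 3

3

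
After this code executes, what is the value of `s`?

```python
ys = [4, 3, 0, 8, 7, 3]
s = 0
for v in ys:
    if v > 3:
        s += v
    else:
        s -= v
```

v=4: >3, s = 0+4 = 4
v=3: not >3, s = 4-3 = 1
v=0: not >3, s = 1-0 = 1
v=8: >3, s = 1+8 = 9
v=7: >3, s = 9+7 = 16
v=3: not >3, s = 16-3 = 13

13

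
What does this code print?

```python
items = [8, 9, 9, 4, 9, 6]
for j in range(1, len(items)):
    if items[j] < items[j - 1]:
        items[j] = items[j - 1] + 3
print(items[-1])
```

j=1: 9>=8, unchanged → [8, 9, 9, 4, 9, 6]
j=2: 9>=9, unchanged → [8, 9, 9, 4, 9, 6]
j=3: 4<9, items[3] = 9+3 = 12 → [8, 9, 9, 12, 9, 6]
j=4: 9<12, items[4] = 12+3 = 15 → [8, 9, 9, 12, 15, 6]
j=5: 6<15, items[5] = 15+3 = 18 → [8, 9, 9, 12, 15, 18]

18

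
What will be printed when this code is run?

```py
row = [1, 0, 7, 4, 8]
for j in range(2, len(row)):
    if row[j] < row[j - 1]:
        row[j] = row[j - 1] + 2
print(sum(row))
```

j=2: 7>=0, unchanged → [1, 0, 7, 4, 8]
j=3: 4<7, row[3] = 7+2 = 9 → [1, 0, 7, 9, 8]
j=4: 8<9, row[4] = 9+2 = 11 → [1, 0, 7, 9, 11]
sum = 28

28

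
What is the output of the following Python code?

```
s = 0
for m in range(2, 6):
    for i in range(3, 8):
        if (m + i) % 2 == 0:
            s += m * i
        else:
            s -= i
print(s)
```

m=2,i=3: odd sum, s = 0-3 = -3
m=2,i=4: even sum, s = (-3)+8 = 5
m=2,i=5: odd sum, s = 5-5 = 0
m=2,i=6: even sum, s = 0+12 = 12
m=2,i=7: odd sum, s = 12-7 = 5
m=3,i=3: even sum, s = 5+9 = 14
m=3,i=4: odd sum, s = 14-4 = 10
m=3,i=5: even sum, s = 10+15 = 25
m=3,i=6: odd sum, s = 25-6 = 19
m=3,i=7: even sum, s = 19+21 = 40
m=4,i=3: odd sum, s = 40-3 = 37
m=4,i=4: even sum, s = 37+16 = 53
m=4,i=5: odd sum, s = 53-5 = 48
m=4,i=6: even sum, s = 48+24 = 72
m=4,i=7: odd sum, s = 72-7 = 65
m=5,i=3: even sum, s = 65+15 = 80
m=5,i=4: odd sum, s = 80-4 = 76
m=5,i=5: even sum, s = 76+25 = 101
m=5,i=6: odd sum, s = 101-6 = 95
m=5,i=7: even sum, s = 95+35 = 130

130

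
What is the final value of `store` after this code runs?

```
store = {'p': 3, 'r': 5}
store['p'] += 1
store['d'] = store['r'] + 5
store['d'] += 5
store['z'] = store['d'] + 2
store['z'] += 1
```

{'p': 4, 'r': 5, 'd': 15, 'z': 18}

store['p'] = 3+1 = 4 → {'p': 4, 'r': 5}
store['d'] = store['r']+5 = 10 → {'p': 4, 'r': 5, 'd': 10}
store['d'] = 10+5 = 15 → {'p': 4, 'r': 5, 'd': 15}
store['z'] = store['d']+2 = 17 → {'p': 4, 'r': 5, 'd': 15, 'z': 17}
store['z'] = 17+1 = 18 → {'p': 4, 'r': 5, 'd': 15, 'z': 18}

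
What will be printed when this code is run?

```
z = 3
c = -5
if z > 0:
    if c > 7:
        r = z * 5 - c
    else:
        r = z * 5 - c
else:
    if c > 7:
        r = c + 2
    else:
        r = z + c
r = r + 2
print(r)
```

z=3, c=-5
z > 0 is True; c > 7 is False
→ r = z * 5 - c = 20
r = 20+2 = 22

22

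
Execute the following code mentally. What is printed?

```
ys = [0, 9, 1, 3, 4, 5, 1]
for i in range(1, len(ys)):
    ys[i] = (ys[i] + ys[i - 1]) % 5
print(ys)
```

i=1: ys[1] = (9+0)%5 = 4 → [0, 4, 1, 3, 4, 5, 1]
i=2: ys[2] = (1+4)%5 = 0 → [0, 4, 0, 3, 4, 5, 1]
i=3: ys[3] = (3+0)%5 = 3 → [0, 4, 0, 3, 4, 5, 1]
i=4: ys[4] = (4+3)%5 = 2 → [0, 4, 0, 3, 2, 5, 1]
i=5: ys[5] = (5+2)%5 = 2 → [0, 4, 0, 3, 2, 2, 1]
i=6: ys[6] = (1+2)%5 = 3 → [0, 4, 0, 3, 2, 2, 3]

[0, 4, 0, 3, 2, 2, 3]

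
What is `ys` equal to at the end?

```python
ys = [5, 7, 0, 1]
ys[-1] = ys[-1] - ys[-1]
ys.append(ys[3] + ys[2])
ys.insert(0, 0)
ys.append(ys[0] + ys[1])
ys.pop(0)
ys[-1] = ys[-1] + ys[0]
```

ys[-1] = ys[-1]-ys[-1] = 1-1 = 0 → [5, 7, 0, 0]
append ys[3]+ys[2] = 0+0 = 0 → [5, 7, 0, 0, 0]
insert 0 at 0 → [0, 5, 7, 0, 0, 0]
append ys[0]+ys[1] = 0+5 = 5 → [0, 5, 7, 0, 0, 0, 5]
pop(0) removes 0 → [5, 7, 0, 0, 0, 5]
ys[-1] = ys[-1]+ys[0] = 5+5 = 10 → [5, 7, 0, 0, 0, 10]

[5, 7, 0, 0, 0, 10]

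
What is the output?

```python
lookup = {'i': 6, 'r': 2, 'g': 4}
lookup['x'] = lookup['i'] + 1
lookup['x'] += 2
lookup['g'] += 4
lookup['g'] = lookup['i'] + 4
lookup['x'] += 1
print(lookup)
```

lookup['x'] = lookup['i']+1 = 7 → {'i': 6, 'r': 2, 'g': 4, 'x': 7}
lookup['x'] = 7+2 = 9 → {'i': 6, 'r': 2, 'g': 4, 'x': 9}
lookup['g'] = 4+4 = 8 → {'i': 6, 'r': 2, 'g': 8, 'x': 9}
lookup['g'] = lookup['i']+4 = 10 → {'i': 6, 'r': 2, 'g': 10, 'x': 9}
lookup['x'] = 9+1 = 10 → {'i': 6, 'r': 2, 'g': 10, 'x': 10}

{'i': 6, 'r': 2, 'g': 10, 'x': 10}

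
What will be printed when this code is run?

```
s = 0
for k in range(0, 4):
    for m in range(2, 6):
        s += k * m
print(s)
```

84

k=0,m=2: s = 0+0 = 0
k=0,m=3: s = 0+0 = 0
k=0,m=4: s = 0+0 = 0
k=0,m=5: s = 0+0 = 0
k=1,m=2: s = 0+2 = 2
k=1,m=3: s = 2+3 = 5
k=1,m=4: s = 5+4 = 9
k=1,m=5: s = 9+5 = 14
k=2,m=2: s = 14+4 = 18
k=2,m=3: s = 18+6 = 24
k=2,m=4: s = 24+8 = 32
k=2,m=5: s = 32+10 = 42
k=3,m=2: s = 42+6 = 48
k=3,m=3: s = 48+9 = 57
k=3,m=4: s = 57+12 = 69
k=3,m=5: s = 69+15 = 84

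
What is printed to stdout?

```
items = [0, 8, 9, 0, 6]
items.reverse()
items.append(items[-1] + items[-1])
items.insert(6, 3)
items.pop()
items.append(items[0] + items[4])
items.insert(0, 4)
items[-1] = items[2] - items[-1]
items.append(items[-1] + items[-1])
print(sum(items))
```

9

reverse → [6, 0, 9, 8, 0]
append items[-1]+items[-1] = 0+0 = 0 → [6, 0, 9, 8, 0, 0]
insert 3 at 6 → [6, 0, 9, 8, 0, 0, 3]
pop() removes 3 → [6, 0, 9, 8, 0, 0]
append items[0]+items[4] = 6+0 = 6 → [6, 0, 9, 8, 0, 0, 6]
insert 4 at 0 → [4, 6, 0, 9, 8, 0, 0, 6]
items[-1] = items[2]-items[-1] = 0-6 = -6 → [4, 6, 0, 9, 8, 0, 0, -6]
append items[-1]+items[-1] = (-6)+(-6) = -12 → [4, 6, 0, 9, 8, 0, 0, -6, -12]
sum = 9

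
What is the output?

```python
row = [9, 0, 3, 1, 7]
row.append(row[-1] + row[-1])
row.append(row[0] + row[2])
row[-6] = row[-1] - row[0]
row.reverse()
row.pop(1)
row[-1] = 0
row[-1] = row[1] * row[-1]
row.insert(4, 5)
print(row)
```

append row[-1]+row[-1] = 7+7 = 14 → [9, 0, 3, 1, 7, 14]
append row[0]+row[2] = 9+3 = 12 → [9, 0, 3, 1, 7, 14, 12]
row[-6] = row[-1]-row[0] = 12-9 = 3 → [9, 3, 3, 1, 7, 14, 12]
reverse → [12, 14, 7, 1, 3, 3, 9]
pop(1) removes 14 → [12, 7, 1, 3, 3, 9]
row[-1] = 0 → [12, 7, 1, 3, 3, 0]
row[-1] = row[1]*row[-1] = 7*0 = 0 → [12, 7, 1, 3, 3, 0]
insert 5 at 4 → [12, 7, 1, 3, 5, 3, 0]

[12, 7, 1, 3, 5, 3, 0]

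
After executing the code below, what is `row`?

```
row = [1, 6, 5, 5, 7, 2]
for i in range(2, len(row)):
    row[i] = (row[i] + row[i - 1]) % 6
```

[1, 6, 5, 4, 5, 1]

i=2: row[2] = (5+6)%6 = 5 → [1, 6, 5, 5, 7, 2]
i=3: row[3] = (5+5)%6 = 4 → [1, 6, 5, 4, 7, 2]
i=4: row[4] = (7+4)%6 = 5 → [1, 6, 5, 4, 5, 2]
i=5: row[5] = (2+5)%6 = 1 → [1, 6, 5, 4, 5, 1]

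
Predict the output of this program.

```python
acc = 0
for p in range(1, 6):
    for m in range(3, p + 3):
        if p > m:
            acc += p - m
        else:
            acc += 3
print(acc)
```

p=1,m=3: not 1>3, acc = 0+3 = 3
p=2,m=3: not 2>3, acc = 3+3 = 6
p=2,m=4: not 2>4, acc = 6+3 = 9
p=3,m=3: not 3>3, acc = 9+3 = 12
p=3,m=4: not 3>4, acc = 12+3 = 15
p=3,m=5: not 3>5, acc = 15+3 = 18
p=4,m=3: 4>3, acc = 18+1 = 19
p=4,m=4: not 4>4, acc = 19+3 = 22
p=4,m=5: not 4>5, acc = 22+3 = 25
p=4,m=6: not 4>6, acc = 25+3 = 28
p=5,m=3: 5>3, acc = 28+2 = 30
p=5,m=4: 5>4, acc = 30+1 = 31
p=5,m=5: not 5>5, acc = 31+3 = 34
p=5,m=6: not 5>6, acc = 34+3 = 37
p=5,m=7: not 5>7, acc = 37+3 = 40

40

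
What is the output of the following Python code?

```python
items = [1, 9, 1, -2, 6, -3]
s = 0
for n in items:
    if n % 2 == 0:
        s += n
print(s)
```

4

n=1: not even
n=9: not even
n=1: not even
n=-2: even, s = 0+(-2) = -2
n=6: even, s = (-2)+6 = 4
n=-3: not even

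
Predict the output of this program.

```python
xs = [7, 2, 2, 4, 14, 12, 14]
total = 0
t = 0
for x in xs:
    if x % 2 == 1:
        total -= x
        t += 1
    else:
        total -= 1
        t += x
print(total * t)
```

-637

x=7: odd, total = 0-7 = -7; t=1
x=2: not odd, total = (-7)-1 = -8; t=3
x=2: not odd, total = (-8)-1 = -9; t=5
x=4: not odd, total = (-9)-1 = -10; t=9
x=14: not odd, total = (-10)-1 = -11; t=23
x=12: not odd, total = (-11)-1 = -12; t=35
x=14: not odd, total = (-12)-1 = -13; t=49
total*t = (-13)*49 = -637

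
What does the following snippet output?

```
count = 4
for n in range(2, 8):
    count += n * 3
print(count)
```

85

n=2: count = 4+2*3 = 10
n=3: count = 10+3*3 = 19
n=4: count = 19+4*3 = 31
n=5: count = 31+5*3 = 46
n=6: count = 46+6*3 = 64
n=7: count = 64+7*3 = 85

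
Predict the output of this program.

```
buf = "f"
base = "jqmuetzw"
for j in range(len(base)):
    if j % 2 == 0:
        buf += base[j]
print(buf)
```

fjmez

j=0: add 'j' → 'fj'
j=1: skip
j=2: add 'm' → 'fjm'
j=3: skip
j=4: add 'e' → 'fjme'
j=5: skip
j=6: add 'z' → 'fjmez'
j=7: skip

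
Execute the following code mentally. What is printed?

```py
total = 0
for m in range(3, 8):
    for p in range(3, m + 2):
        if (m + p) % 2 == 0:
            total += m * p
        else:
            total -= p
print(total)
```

175

m=3,p=3: even sum, total = 0+9 = 9
m=3,p=4: odd sum, total = 9-4 = 5
m=4,p=3: odd sum, total = 5-3 = 2
m=4,p=4: even sum, total = 2+16 = 18
m=4,p=5: odd sum, total = 18-5 = 13
m=5,p=3: even sum, total = 13+15 = 28
m=5,p=4: odd sum, total = 28-4 = 24
m=5,p=5: even sum, total = 24+25 = 49
m=5,p=6: odd sum, total = 49-6 = 43
m=6,p=3: odd sum, total = 43-3 = 40
m=6,p=4: even sum, total = 40+24 = 64
m=6,p=5: odd sum, total = 64-5 = 59
m=6,p=6: even sum, total = 59+36 = 95
m=6,p=7: odd sum, total = 95-7 = 88
m=7,p=3: even sum, total = 88+21 = 109
m=7,p=4: odd sum, total = 109-4 = 105
m=7,p=5: even sum, total = 105+35 = 140
m=7,p=6: odd sum, total = 140-6 = 134
m=7,p=7: even sum, total = 134+49 = 183
m=7,p=8: odd sum, total = 183-8 = 175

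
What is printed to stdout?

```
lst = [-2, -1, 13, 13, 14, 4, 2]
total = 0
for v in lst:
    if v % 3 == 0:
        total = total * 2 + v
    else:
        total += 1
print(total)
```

v=-2: not %3==0, total = 0+1 = 1
v=-1: not %3==0, total = 1+1 = 2
v=13: not %3==0, total = 2+1 = 3
v=13: not %3==0, total = 3+1 = 4
v=14: not %3==0, total = 4+1 = 5
v=4: not %3==0, total = 5+1 = 6
v=2: not %3==0, total = 6+1 = 7

7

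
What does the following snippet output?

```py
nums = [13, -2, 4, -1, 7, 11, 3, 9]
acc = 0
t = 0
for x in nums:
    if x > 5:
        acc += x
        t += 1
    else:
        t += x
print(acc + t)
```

48

x=13: >5, acc = 0+13 = 13; t=1
x=-2: not >5; t=-1
x=4: not >5; t=3
x=-1: not >5; t=2
x=7: >5, acc = 13+7 = 20; t=3
x=11: >5, acc = 20+11 = 31; t=4
x=3: not >5; t=7
x=9: >5, acc = 31+9 = 40; t=8
acc+t = 40+8 = 48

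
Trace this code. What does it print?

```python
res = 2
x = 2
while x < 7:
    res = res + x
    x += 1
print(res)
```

x=2: res = 2+2 = 4
x=3: res = 4+3 = 7
x=4: res = 7+4 = 11
x=5: res = 11+5 = 16
x=6: res = 16+6 = 22

22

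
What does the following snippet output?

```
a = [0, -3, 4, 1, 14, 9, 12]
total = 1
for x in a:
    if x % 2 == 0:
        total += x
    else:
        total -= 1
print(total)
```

x=0: even, total = 1+0 = 1
x=-3: not even, total = 1-1 = 0
x=4: even, total = 0+4 = 4
x=1: not even, total = 4-1 = 3
x=14: even, total = 3+14 = 17
x=9: not even, total = 17-1 = 16
x=12: even, total = 16+12 = 28

28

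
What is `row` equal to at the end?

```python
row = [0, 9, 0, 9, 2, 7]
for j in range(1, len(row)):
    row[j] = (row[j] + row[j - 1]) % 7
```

j=1: row[1] = (9+0)%7 = 2 → [0, 2, 0, 9, 2, 7]
j=2: row[2] = (0+2)%7 = 2 → [0, 2, 2, 9, 2, 7]
j=3: row[3] = (9+2)%7 = 4 → [0, 2, 2, 4, 2, 7]
j=4: row[4] = (2+4)%7 = 6 → [0, 2, 2, 4, 6, 7]
j=5: row[5] = (7+6)%7 = 6 → [0, 2, 2, 4, 6, 6]

[0, 2, 2, 4, 6, 6]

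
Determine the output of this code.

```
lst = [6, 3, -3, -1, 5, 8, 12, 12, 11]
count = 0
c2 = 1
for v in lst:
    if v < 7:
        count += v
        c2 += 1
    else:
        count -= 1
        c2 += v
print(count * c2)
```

v=6: <7, count = 0+6 = 6; c2=2
v=3: <7, count = 6+3 = 9; c2=3
v=-3: <7, count = 9+(-3) = 6; c2=4
v=-1: <7, count = 6+(-1) = 5; c2=5
v=5: <7, count = 5+5 = 10; c2=6
v=8: not <7, count = 10-1 = 9; c2=14
v=12: not <7, count = 9-1 = 8; c2=26
v=12: not <7, count = 8-1 = 7; c2=38
v=11: not <7, count = 7-1 = 6; c2=49
count*c2 = 6*49 = 294

294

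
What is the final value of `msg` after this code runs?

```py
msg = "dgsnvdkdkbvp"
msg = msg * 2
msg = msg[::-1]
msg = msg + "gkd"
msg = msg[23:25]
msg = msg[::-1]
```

repeat ×2 → 'dgsnvdkdkbvpdgsnvdkdkbvp'
reverse → 'pvbkdkdvnsgdpvbkdkdvnsgd'
+ 'gkd' → 'pvbkdkdvnsgdpvbkdkdvnsgdgkd'
slice [23:25] → 'dg'
reverse → 'gd'

'gd'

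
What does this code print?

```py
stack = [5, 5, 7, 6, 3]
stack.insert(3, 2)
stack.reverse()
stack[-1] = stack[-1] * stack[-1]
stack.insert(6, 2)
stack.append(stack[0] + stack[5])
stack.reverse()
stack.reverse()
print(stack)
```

insert 2 at 3 → [5, 5, 7, 2, 6, 3]
reverse → [3, 6, 2, 7, 5, 5]
stack[-1] = stack[-1]*stack[-1] = 5*5 = 25 → [3, 6, 2, 7, 5, 25]
insert 2 at 6 → [3, 6, 2, 7, 5, 25, 2]
append stack[0]+stack[5] = 3+25 = 28 → [3, 6, 2, 7, 5, 25, 2, 28]
reverse → [28, 2, 25, 5, 7, 2, 6, 3]
reverse → [3, 6, 2, 7, 5, 25, 2, 28]

[3, 6, 2, 7, 5, 25, 2, 28]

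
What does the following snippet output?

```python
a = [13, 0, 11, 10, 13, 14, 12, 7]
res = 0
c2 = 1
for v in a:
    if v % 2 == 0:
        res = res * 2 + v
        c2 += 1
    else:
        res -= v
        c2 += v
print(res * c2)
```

-13475

v=13: not even, res = 0-13 = -13; c2=14
v=0: even, res = (-13)*2+0 = -26; c2=15
v=11: not even, res = (-26)-11 = -37; c2=26
v=10: even, res = (-37)*2+10 = -64; c2=27
v=13: not even, res = (-64)-13 = -77; c2=40
v=14: even, res = (-77)*2+14 = -140; c2=41
v=12: even, res = (-140)*2+12 = -268; c2=42
v=7: not even, res = (-268)-7 = -275; c2=49
res*c2 = (-275)*49 = -13475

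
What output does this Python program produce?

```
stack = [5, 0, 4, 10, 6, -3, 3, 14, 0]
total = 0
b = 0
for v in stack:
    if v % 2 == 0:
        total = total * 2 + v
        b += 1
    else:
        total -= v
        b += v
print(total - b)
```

-135

v=5: not even, total = 0-5 = -5; b=5
v=0: even, total = (-5)*2+0 = -10; b=6
v=4: even, total = (-10)*2+4 = -16; b=7
v=10: even, total = (-16)*2+10 = -22; b=8
v=6: even, total = (-22)*2+6 = -38; b=9
v=-3: not even, total = (-38)-(-3) = -35; b=6
v=3: not even, total = (-35)-3 = -38; b=9
v=14: even, total = (-38)*2+14 = -62; b=10
v=0: even, total = (-62)*2+0 = -124; b=11
total-b = (-124)-11 = -135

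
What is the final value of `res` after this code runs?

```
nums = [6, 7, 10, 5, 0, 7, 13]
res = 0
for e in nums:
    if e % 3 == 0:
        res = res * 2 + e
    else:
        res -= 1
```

e=6: %3==0, res = 0*2+6 = 6
e=7: not %3==0, res = 6-1 = 5
e=10: not %3==0, res = 5-1 = 4
e=5: not %3==0, res = 4-1 = 3
e=0: %3==0, res = 3*2+0 = 6
e=7: not %3==0, res = 6-1 = 5
e=13: not %3==0, res = 5-1 = 4

4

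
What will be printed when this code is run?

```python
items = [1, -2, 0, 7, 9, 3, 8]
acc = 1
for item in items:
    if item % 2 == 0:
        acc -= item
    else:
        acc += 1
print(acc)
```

-1

item=1: not even, acc = 1+1 = 2
item=-2: even, acc = 2-(-2) = 4
item=0: even, acc = 4-0 = 4
item=7: not even, acc = 4+1 = 5
item=9: not even, acc = 5+1 = 6
item=3: not even, acc = 6+1 = 7
item=8: even, acc = 7-8 = -1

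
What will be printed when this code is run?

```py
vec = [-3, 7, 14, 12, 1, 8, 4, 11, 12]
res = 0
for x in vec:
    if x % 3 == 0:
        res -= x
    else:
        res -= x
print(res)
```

x=-3: %3==0, res = 0-(-3) = 3
x=7: not %3==0, res = 3-7 = -4
x=14: not %3==0, res = (-4)-14 = -18
x=12: %3==0, res = (-18)-12 = -30
x=1: not %3==0, res = (-30)-1 = -31
x=8: not %3==0, res = (-31)-8 = -39
x=4: not %3==0, res = (-39)-4 = -43
x=11: not %3==0, res = (-43)-11 = -54
x=12: %3==0, res = (-54)-12 = -66

-66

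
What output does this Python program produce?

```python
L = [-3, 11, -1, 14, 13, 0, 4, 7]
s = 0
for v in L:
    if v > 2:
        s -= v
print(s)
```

v=-3: not >2
v=11: >2, s = 0-11 = -11
v=-1: not >2
v=14: >2, s = (-11)-14 = -25
v=13: >2, s = (-25)-13 = -38
v=0: not >2
v=4: >2, s = (-38)-4 = -42
v=7: >2, s = (-42)-7 = -49

-49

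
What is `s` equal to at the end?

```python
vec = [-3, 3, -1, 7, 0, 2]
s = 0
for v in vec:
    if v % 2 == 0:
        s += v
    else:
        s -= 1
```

v=-3: not even, s = 0-1 = -1
v=3: not even, s = (-1)-1 = -2
v=-1: not even, s = (-2)-1 = -3
v=7: not even, s = (-3)-1 = -4
v=0: even, s = (-4)+0 = -4
v=2: even, s = (-4)+2 = -2

-2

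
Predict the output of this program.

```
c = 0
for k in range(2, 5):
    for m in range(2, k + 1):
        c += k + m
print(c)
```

36

k=2,m=2: c = 0+4 = 4
k=3,m=2: c = 4+5 = 9
k=3,m=3: c = 9+6 = 15
k=4,m=2: c = 15+6 = 21
k=4,m=3: c = 21+7 = 28
k=4,m=4: c = 28+8 = 36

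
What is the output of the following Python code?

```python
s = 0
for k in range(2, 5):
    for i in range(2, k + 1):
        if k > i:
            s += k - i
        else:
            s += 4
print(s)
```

k=2,i=2: not 2>2, s = 0+4 = 4
k=3,i=2: 3>2, s = 4+1 = 5
k=3,i=3: not 3>3, s = 5+4 = 9
k=4,i=2: 4>2, s = 9+2 = 11
k=4,i=3: 4>3, s = 11+1 = 12
k=4,i=4: not 4>4, s = 12+4 = 16

16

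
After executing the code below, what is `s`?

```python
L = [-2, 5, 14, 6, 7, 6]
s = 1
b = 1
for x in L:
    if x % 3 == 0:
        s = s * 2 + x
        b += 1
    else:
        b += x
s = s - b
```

-5

x=-2: not %3==0; b=-1
x=5: not %3==0; b=4
x=14: not %3==0; b=18
x=6: %3==0, s = 1*2+6 = 8; b=19
x=7: not %3==0; b=26
x=6: %3==0, s = 8*2+6 = 22; b=27
s-b = 22-27 = -5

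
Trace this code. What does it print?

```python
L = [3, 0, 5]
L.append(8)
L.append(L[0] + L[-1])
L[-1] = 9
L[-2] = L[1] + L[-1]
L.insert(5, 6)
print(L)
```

append 8 → [3, 0, 5, 8]
append L[0]+L[-1] = 3+8 = 11 → [3, 0, 5, 8, 11]
L[-1] = 9 → [3, 0, 5, 8, 9]
L[-2] = L[1]+L[-1] = 0+9 = 9 → [3, 0, 5, 9, 9]
insert 6 at 5 → [3, 0, 5, 9, 9, 6]

[3, 0, 5, 9, 9, 6]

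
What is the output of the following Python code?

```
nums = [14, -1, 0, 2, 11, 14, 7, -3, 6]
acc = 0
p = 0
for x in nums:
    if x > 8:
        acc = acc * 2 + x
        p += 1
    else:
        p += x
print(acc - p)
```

78

x=14: >8, acc = 0*2+14 = 14; p=1
x=-1: not >8; p=0
x=0: not >8; p=0
x=2: not >8; p=2
x=11: >8, acc = 14*2+11 = 39; p=3
x=14: >8, acc = 39*2+14 = 92; p=4
x=7: not >8; p=11
x=-3: not >8; p=8
x=6: not >8; p=14
acc-p = 92-14 = 78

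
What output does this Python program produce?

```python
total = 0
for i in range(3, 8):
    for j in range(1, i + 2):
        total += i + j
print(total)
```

i=3,j=1: total = 0+4 = 4
i=3,j=2: total = 4+5 = 9
i=3,j=3: total = 9+6 = 15
i=3,j=4: total = 15+7 = 22
i=4,j=1: total = 22+5 = 27
i=4,j=2: total = 27+6 = 33
i=4,j=3: total = 33+7 = 40
i=4,j=4: total = 40+8 = 48
i=4,j=5: total = 48+9 = 57
i=5,j=1: total = 57+6 = 63
i=5,j=2: total = 63+7 = 70
i=5,j=3: total = 70+8 = 78
i=5,j=4: total = 78+9 = 87
i=5,j=5: total = 87+10 = 97
i=5,j=6: total = 97+11 = 108
i=6,j=1: total = 108+7 = 115
i=6,j=2: total = 115+8 = 123
i=6,j=3: total = 123+9 = 132
i=6,j=4: total = 132+10 = 142
i=6,j=5: total = 142+11 = 153
i=6,j=6: total = 153+12 = 165
i=6,j=7: total = 165+13 = 178
i=7,j=1: total = 178+8 = 186
i=7,j=2: total = 186+9 = 195
i=7,j=3: total = 195+10 = 205
i=7,j=4: total = 205+11 = 216
i=7,j=5: total = 216+12 = 228
i=7,j=6: total = 228+13 = 241
i=7,j=7: total = 241+14 = 255
i=7,j=8: total = 255+15 = 270

270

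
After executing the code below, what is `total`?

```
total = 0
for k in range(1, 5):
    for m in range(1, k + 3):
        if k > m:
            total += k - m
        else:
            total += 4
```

58

k=1,m=1: not 1>1, total = 0+4 = 4
k=1,m=2: not 1>2, total = 4+4 = 8
k=1,m=3: not 1>3, total = 8+4 = 12
k=2,m=1: 2>1, total = 12+1 = 13
k=2,m=2: not 2>2, total = 13+4 = 17
k=2,m=3: not 2>3, total = 17+4 = 21
k=2,m=4: not 2>4, total = 21+4 = 25
k=3,m=1: 3>1, total = 25+2 = 27
k=3,m=2: 3>2, total = 27+1 = 28
k=3,m=3: not 3>3, total = 28+4 = 32
k=3,m=4: not 3>4, total = 32+4 = 36
k=3,m=5: not 3>5, total = 36+4 = 40
k=4,m=1: 4>1, total = 40+3 = 43
k=4,m=2: 4>2, total = 43+2 = 45
k=4,m=3: 4>3, total = 45+1 = 46
k=4,m=4: not 4>4, total = 46+4 = 50
k=4,m=5: not 4>5, total = 50+4 = 54
k=4,m=6: not 4>6, total = 54+4 = 58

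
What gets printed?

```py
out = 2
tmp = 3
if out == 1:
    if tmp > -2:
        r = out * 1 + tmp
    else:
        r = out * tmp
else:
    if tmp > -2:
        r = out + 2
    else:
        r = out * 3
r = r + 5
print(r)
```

9

out=2, tmp=3
out == 1 is False; tmp > -2 is True
→ r = out + 2 = 4
r = 4+5 = 9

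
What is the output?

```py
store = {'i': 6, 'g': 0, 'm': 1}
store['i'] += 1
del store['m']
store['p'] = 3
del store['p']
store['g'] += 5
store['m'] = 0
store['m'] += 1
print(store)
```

{'i': 7, 'g': 5, 'm': 1}

store['i'] = 6+1 = 7 → {'i': 7, 'g': 0, 'm': 1}
del 'm' → {'i': 7, 'g': 0}
store['p'] = 3 → {'i': 7, 'g': 0, 'p': 3}
del 'p' → {'i': 7, 'g': 0}
store['g'] = 0+5 = 5 → {'i': 7, 'g': 5}
store['m'] = 0 → {'i': 7, 'g': 5, 'm': 0}
store['m'] = 0+1 = 1 → {'i': 7, 'g': 5, 'm': 1}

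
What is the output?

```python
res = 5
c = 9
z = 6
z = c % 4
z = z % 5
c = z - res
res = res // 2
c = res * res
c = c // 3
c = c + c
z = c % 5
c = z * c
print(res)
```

z = 9%4 = 1
z = 1%5 = 1
c = 1-5 = -4
res = 5//2 = 2
c = 2*2 = 4
c = 4//3 = 1
c = 1+1 = 2
z = 2%5 = 2
c = 2*2 = 4

2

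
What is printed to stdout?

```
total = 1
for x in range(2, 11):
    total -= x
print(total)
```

-53

x=2: total = 1-2 = -1
x=3: total = (-1)-3 = -4
x=4: total = (-4)-4 = -8
x=5: total = (-8)-5 = -13
x=6: total = (-13)-6 = -19
x=7: total = (-19)-7 = -26
x=8: total = (-26)-8 = -34
x=9: total = (-34)-9 = -43
x=10: total = (-43)-10 = -53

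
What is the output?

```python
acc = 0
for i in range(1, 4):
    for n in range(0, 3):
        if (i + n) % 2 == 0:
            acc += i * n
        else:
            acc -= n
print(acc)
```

i=1,n=0: odd sum, acc = 0-0 = 0
i=1,n=1: even sum, acc = 0+1 = 1
i=1,n=2: odd sum, acc = 1-2 = -1
i=2,n=0: even sum, acc = (-1)+0 = -1
i=2,n=1: odd sum, acc = (-1)-1 = -2
i=2,n=2: even sum, acc = (-2)+4 = 2
i=3,n=0: odd sum, acc = 2-0 = 2
i=3,n=1: even sum, acc = 2+3 = 5
i=3,n=2: odd sum, acc = 5-2 = 3

3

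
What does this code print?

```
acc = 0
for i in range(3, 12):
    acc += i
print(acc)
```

i=3: acc = 0+3 = 3
i=4: acc = 3+4 = 7
i=5: acc = 7+5 = 12
i=6: acc = 12+6 = 18
i=7: acc = 18+7 = 25
i=8: acc = 25+8 = 33
i=9: acc = 33+9 = 42
i=10: acc = 42+10 = 52
i=11: acc = 52+11 = 63

63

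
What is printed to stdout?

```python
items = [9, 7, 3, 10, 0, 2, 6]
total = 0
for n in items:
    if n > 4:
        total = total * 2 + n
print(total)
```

126

n=9: >4, total = 0*2+9 = 9
n=7: >4, total = 9*2+7 = 25
n=3: not >4
n=10: >4, total = 25*2+10 = 60
n=0: not >4
n=2: not >4
n=6: >4, total = 60*2+6 = 126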